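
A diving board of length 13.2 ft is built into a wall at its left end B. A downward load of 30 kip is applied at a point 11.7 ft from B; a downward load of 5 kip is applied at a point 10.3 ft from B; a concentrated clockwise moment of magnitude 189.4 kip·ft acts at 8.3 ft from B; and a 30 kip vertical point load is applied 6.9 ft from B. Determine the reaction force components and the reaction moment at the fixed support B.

ΣF_x = 0: B_x = 0.
ΣF_y = 0: B_y − 30 − 5 − 30 = 0 → B_y = 65.00 kip.
ΣM about B: M_B − 30·11.7 − 5·10.3 − 189.4 − 30·6.9 = 0 → M_B = 798.9 kip·ft.

B_x = 0, B_y = 65.00 kip, M_B = 798.9 kip·ft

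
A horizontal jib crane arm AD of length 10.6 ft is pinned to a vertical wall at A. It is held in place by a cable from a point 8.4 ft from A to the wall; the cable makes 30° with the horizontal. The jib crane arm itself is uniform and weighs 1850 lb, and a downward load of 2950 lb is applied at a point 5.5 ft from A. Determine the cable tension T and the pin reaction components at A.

ΣM about A: T·sin30°·8.4 − 1850·5.3 − 2950·5.5 = 0 → T = 26030/(8.4·0.5) = 6197.62 ≈ 6198 lb.
ΣF_x = 0: A_x − T·cos30° = 0 → A_x = 6197.62 × 0.866025 = 5367 lb.
ΣF_y = 0: A_y + T·sin30° − 1850 − 2950 = 0 → A_y = 4800 − 6197.62 × 0.5 = 1701 lb.

T = 6198 lb, A_x = 5367 lb, A_y = 1701 lb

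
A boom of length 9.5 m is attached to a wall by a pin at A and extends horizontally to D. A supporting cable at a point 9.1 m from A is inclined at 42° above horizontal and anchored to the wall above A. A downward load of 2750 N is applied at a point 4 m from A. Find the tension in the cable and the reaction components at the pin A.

ΣM about A: T·sin42°·9.1 − 2750·4 = 0 → T = 11000/(9.1·0.669131) = 1806.51 ≈ 1807 N.
ΣF_x = 0: A_x − T·cos42° = 0 → A_x = 1806.51 × 0.743145 = 1342 N.
ΣF_y = 0: A_y + T·sin42° − 2750 = 0 → A_y = 2750 − 1806.51 × 0.669131 = 1541 N.

T = 1807 N, A_x = 1342 N, A_y = 1541 N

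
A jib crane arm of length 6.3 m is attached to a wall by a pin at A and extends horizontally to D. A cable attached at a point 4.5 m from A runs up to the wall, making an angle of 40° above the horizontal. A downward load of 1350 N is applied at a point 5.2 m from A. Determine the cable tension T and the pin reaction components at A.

ΣM about A: T·sin40°·4.5 − 1350·5.2 = 0 → T = 7020/(4.5·0.642788) = 2426.93 ≈ 2427 N.
ΣF_x = 0: A_x − T·cos40° = 0 → A_x = 2426.93 × 0.766044 = 1859 N.
ΣF_y = 0: A_y + T·sin40° − 1350 = 0 → A_y = 1350 − 2426.93 × 0.642788 = -210.0 N.

T = 2427 N, A_x = 1859 N, A_y = -210.0 N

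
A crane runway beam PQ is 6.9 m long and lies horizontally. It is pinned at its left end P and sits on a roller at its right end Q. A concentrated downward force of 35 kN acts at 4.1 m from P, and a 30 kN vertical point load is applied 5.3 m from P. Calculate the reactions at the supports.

Moments about P: Q_y·6.9 − 35·4.1 − 30·5.3 = 0 → Q_y = 302.5/6.9 = 43.8406 ≈ 43.84 kN.
ΣF_y = 0: P_y + 43.8406 − 35 − 30 = 0 → P_y = 21.16 kN.
ΣF_x = 0: no horizontal applied forces, so P_x = 0.

P_x = 0, P_y = 21.16 kN, Q_y = 43.84 kN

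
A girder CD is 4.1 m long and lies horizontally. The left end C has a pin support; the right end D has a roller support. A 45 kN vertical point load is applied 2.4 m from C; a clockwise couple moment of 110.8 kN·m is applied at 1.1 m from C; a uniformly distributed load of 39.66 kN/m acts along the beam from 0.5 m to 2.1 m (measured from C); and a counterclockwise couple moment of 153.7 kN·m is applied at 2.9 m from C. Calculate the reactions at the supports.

Resultant of the distributed load: 39.66 × 1.6 = 63.456 kN at 1.3 m from C.
Taking moments about C: D_y·4.1 − 45·2.4 − 110.8 − (39.66·1.6)·1.3 + 153.7 = 0 → D_y = 147.5928/4.1 = 35.9982 ≈ 36.00 kN.
ΣF_y = 0: C_y + 35.9982 − 45 − 39.66·1.6 = 0 → C_y = 72.46 kN.
ΣF_x = 0: no horizontal applied forces, so C_x = 0.

C_x = 0, C_y = 72.46 kN, D_y = 36.00 kN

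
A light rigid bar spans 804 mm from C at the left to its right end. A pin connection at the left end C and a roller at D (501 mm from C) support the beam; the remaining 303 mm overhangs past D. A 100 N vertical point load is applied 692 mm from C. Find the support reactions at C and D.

C_x = 0, C_y = -38.12 N, D_y = 138.1 N

Moments about C: D_y·501 − 100·692 = 0 → D_y = 69200/501 = 138.124 ≈ 138.1 N.
ΣF_y = 0: C_y + 138.124 − 100 = 0 → C_y = -38.12 N.
ΣF_x = 0: no horizontal applied forces, so C_x = 0.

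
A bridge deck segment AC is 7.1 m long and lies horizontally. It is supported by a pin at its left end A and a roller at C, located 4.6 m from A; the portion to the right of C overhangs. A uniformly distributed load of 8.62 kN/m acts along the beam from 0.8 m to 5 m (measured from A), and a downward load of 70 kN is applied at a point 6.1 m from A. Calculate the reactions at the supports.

A_x = 0, A_y = -9.446 kN, C_y = 115.7 kN

Resultant of the distributed load: 8.62 × 4.2 = 36.204 kN at 2.9 m from A.
Taking moments about A: C_y·4.6 − (8.62·4.2)·2.9 − 70·6.1 = 0 → C_y = 531.9916/4.6 = 115.65 ≈ 115.7 kN.
ΣF_y = 0: A_y + 115.65 − 8.62·4.2 − 70 = 0 → A_y = -9.446 kN.
ΣF_x = 0: no horizontal applied forces, so A_x = 0.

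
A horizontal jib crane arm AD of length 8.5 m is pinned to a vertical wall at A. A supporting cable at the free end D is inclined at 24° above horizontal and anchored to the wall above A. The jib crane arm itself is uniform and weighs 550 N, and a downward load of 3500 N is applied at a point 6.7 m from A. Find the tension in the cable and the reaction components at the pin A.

ΣM about A: T·sin24°·8.5 − 550·4.25 − 3500·6.7 = 0 → T = 25787.5/(8.5·0.406737) = 7458.93 ≈ 7459 N.
ΣF_x = 0: A_x − T·cos24° = 0 → A_x = 7458.93 × 0.913545 = 6814 N.
ΣF_y = 0: A_y + T·sin24° − 550 − 3500 = 0 → A_y = 4050 − 7458.93 × 0.406737 = 1016 N.

T = 7459 N, A_x = 6814 N, A_y = 1016 N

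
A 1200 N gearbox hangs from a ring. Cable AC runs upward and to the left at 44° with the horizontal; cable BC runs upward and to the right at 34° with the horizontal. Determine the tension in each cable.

ΣF_x = 0: −T_AC·cos44° + T_BC·cos34° = 0 → T_BC = 0.867681·T_AC.
ΣF_y = 0: T_AC·sin44° + T_BC·sin34° = 1200.
Substitute: T_AC·(0.694658 + 0.867681·0.559193) = 1200 → T_AC = 1017.07 ≈ 1017 N.
Then T_BC = 0.867681 × 1017.07 = 882.5 N.

T_AC = 1017 N, T_BC = 882.5 N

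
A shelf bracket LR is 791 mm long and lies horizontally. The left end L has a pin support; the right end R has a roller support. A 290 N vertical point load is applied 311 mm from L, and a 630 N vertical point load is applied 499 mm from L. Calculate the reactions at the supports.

Taking moments about L: R_y·791 − 290·311 − 630·499 = 0 → R_y = 404560/791 = 511.454 ≈ 511.5 N.
ΣF_y = 0: L_y + 511.454 − 290 − 630 = 0 → L_y = 408.5 N.
ΣF_x = 0: no horizontal applied forces, so L_x = 0.

L_x = 0, L_y = 408.5 N, R_y = 511.5 N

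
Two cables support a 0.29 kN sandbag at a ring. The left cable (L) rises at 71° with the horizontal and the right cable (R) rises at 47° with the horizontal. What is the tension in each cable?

ΣF_x = 0: −T_L·cos71° + T_R·cos47° = 0 → T_R = 0.477374·T_L.
ΣF_y = 0: T_L·sin71° + T_R·sin47° = 0.29.
Substitute: T_L·(0.945519 + 0.477374·0.731354) = 0.29 → T_L = 0.223999 ≈ 0.2240 kN.
Then T_R = 0.477374 × 0.223999 = 0.1069 kN.

T_L = 0.2240 kN, T_R = 0.1069 kN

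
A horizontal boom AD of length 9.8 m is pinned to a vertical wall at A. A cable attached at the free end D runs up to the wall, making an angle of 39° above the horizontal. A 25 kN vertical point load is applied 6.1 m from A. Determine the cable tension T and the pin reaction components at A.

ΣM about A: T·sin39°·9.8 − 25·6.1 = 0 → T = 152.5/(9.8·0.62932) = 24.727 ≈ 24.73 kN.
ΣF_x = 0: A_x − T·cos39° = 0 → A_x = 24.727 × 0.777146 = 19.22 kN.
ΣF_y = 0: A_y + T·sin39° − 25 = 0 → A_y = 25 − 24.727 × 0.62932 = 9.439 kN.

T = 24.73 kN, A_x = 19.22 kN, A_y = 9.439 kN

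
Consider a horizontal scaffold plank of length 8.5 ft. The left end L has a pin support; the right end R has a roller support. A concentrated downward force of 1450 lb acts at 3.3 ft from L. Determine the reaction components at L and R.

L_x = 0, L_y = 887.1 lb, R_y = 562.9 lb

ΣM about L: R_y·8.5 − 1450·3.3 = 0 → R_y = 4785/8.5 = 562.941 ≈ 562.9 lb.
ΣF_y = 0: L_y + 562.941 − 1450 = 0 → L_y = 887.1 lb.
ΣF_x = 0: no horizontal applied forces, so L_x = 0.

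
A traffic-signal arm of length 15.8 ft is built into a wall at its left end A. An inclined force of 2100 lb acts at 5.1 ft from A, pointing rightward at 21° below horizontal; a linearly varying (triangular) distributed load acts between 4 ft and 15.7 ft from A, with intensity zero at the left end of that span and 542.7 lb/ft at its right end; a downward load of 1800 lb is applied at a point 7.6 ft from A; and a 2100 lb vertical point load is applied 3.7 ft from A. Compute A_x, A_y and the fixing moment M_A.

A_x = -1961 lb, A_y = 7827 lb, M_A = 62750 lb·ft

Resultant of the triangular load: ½ × 542.7 × 11.7 = 3174.795 lb, acting at 11.8 ft from A (one-third of the span from the peak).
ΣF_x = 0: A_x + 2100·cos21° = 0 → A_x = -1961 lb.
ΣF_y = 0: A_y − 2100·sin21° − ½·542.7·11.7 − 1800 − 2100 = 0 → A_y = 7827 lb.
ΣM about A: M_A − 2100·sin21°·5.1 − (½·542.7·11.7)·11.8 − 1800·7.6 − 2100·3.7 = 0 → M_A = 62750 lb·ft.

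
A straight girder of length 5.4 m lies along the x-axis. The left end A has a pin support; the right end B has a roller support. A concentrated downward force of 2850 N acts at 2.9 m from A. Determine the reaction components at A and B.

A_x = 0, A_y = 1319 N, B_y = 1531 N

Taking moments about A: B_y·5.4 − 2850·2.9 = 0 → B_y = 8265/5.4 = 1530.56 ≈ 1531 N.
ΣF_y = 0: A_y + 1530.56 − 2850 = 0 → A_y = 1319 N.
ΣF_x = 0: no horizontal applied forces, so A_x = 0.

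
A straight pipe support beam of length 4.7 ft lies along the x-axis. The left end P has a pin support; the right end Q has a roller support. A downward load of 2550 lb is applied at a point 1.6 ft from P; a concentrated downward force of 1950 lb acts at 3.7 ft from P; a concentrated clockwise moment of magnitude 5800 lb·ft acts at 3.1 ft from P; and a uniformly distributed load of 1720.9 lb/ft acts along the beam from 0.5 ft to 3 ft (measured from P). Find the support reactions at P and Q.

P_x = 0, P_y = 3563 lb, Q_y = 5239 lb

Resultant of the distributed load: 1720.9 × 2.5 = 4302.25 lb at 1.75 ft from P.
Taking moments about P: Q_y·4.7 − 2550·1.6 − 1950·3.7 − 5800 − (1720.9·2.5)·1.75 = 0 → Q_y = 24623.9375/4.7 = 5239.14 ≈ 5239 lb.
ΣF_y = 0: P_y + 5239.14 − 2550 − 1950 − 1720.9·2.5 = 0 → P_y = 3563 lb.
ΣF_x = 0: no horizontal applied forces, so P_x = 0.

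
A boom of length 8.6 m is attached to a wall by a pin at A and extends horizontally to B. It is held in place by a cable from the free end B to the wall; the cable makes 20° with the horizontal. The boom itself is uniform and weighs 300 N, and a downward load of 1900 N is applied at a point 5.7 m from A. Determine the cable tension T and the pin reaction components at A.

T = 4121 N, A_x = 3872 N, A_y = 790.7 N

ΣM about A: T·sin20°·8.6 − 300·4.3 − 1900·5.7 = 0 → T = 12120/(8.6·0.34202) = 4120.53 ≈ 4121 N.
ΣF_x = 0: A_x − T·cos20° = 0 → A_x = 4120.53 × 0.939693 = 3872 N.
ΣF_y = 0: A_y + T·sin20° − 300 − 1900 = 0 → A_y = 2200 − 4120.53 × 0.34202 = 790.7 N.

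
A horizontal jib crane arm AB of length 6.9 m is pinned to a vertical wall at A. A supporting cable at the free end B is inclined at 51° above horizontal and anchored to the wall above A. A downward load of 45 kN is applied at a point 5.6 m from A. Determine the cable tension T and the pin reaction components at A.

T = 46.99 kN, A_x = 29.57 kN, A_y = 8.478 kN

ΣM about A: T·sin51°·6.9 − 45·5.6 = 0 → T = 252/(6.9·0.777146) = 46.9947 ≈ 46.99 kN.
ΣF_x = 0: A_x − T·cos51° = 0 → A_x = 46.9947 × 0.62932 = 29.57 kN.
ΣF_y = 0: A_y + T·sin51° − 45 = 0 → A_y = 45 − 46.9947 × 0.777146 = 8.478 kN.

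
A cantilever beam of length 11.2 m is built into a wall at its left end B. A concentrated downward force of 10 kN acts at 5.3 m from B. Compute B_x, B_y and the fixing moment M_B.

ΣF_x = 0: B_x = 0.
ΣF_y = 0: B_y − 10 = 0 → B_y = 10.00 kN.
ΣM about B: M_B − 10·5.3 = 0 → M_B = 53.00 kN·m.

B_x = 0, B_y = 10.00 kN, M_B = 53.00 kN·m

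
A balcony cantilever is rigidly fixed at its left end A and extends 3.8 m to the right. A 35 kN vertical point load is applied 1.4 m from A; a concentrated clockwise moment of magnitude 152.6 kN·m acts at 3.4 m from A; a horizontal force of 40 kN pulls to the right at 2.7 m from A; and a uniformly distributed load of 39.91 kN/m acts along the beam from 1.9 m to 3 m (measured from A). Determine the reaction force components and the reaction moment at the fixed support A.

Resultant of the distributed load: 39.91 × 1.1 = 43.901 kN at 2.45 m from A.
ΣF_x = 0: A_x + 40 = 0 → A_x = -40.00 kN.
ΣF_y = 0: A_y − 35 − 39.91·1.1 = 0 → A_y = 78.90 kN.
ΣM about A: M_A − 35·1.4 − 152.6 − (39.91·1.1)·2.45 = 0 → M_A = 309.2 kN·m.

A_x = -40.00 kN, A_y = 78.90 kN, M_A = 309.2 kN·m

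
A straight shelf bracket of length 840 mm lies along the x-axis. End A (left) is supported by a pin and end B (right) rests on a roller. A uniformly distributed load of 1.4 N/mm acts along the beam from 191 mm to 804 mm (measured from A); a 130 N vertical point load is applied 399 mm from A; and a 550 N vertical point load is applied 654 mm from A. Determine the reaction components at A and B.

Resultant of the distributed load: 1.4 × 613 = 858.2 N at 497.5 mm from A.
ΣM about A: B_y·840 − (1.4·613)·497.5 − 130·399 − 550·654 = 0 → B_y = 838524.5/840 = 998.243 ≈ 998.2 N.
ΣF_y = 0: A_y + 998.243 − 1.4·613 − 130 − 550 = 0 → A_y = 540.0 N.
ΣF_x = 0: no horizontal applied forces, so A_x = 0.

A_x = 0, A_y = 540.0 N, B_y = 998.2 N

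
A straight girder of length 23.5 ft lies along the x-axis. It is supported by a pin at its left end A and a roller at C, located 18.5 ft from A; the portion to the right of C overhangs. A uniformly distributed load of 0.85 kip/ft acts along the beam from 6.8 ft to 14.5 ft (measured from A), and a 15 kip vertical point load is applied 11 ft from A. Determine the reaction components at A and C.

Resultant of the distributed load: 0.85 × 7.7 = 6.545 kip at 10.65 ft from A.
ΣM about A: C_y·18.5 − (0.85·7.7)·10.65 − 15·11 = 0 → C_y = 234.70425/18.5 = 12.6867 ≈ 12.69 kip.
ΣF_y = 0: A_y + 12.6867 − 0.85·7.7 − 15 = 0 → A_y = 8.858 kip.
ΣF_x = 0: no horizontal applied forces, so A_x = 0.

A_x = 0, A_y = 8.858 kip, C_y = 12.69 kip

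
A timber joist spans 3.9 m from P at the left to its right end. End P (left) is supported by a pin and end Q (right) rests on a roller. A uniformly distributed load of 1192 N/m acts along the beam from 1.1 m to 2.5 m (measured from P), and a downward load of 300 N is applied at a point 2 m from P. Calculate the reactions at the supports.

Resultant of the distributed load: 1192 × 1.4 = 1668.8 N at 1.8 m from P.
Taking moments about P: Q_y·3.9 − (1192·1.4)·1.8 − 300·2 = 0 → Q_y = 3603.84/3.9 = 924.062 ≈ 924.1 N.
ΣF_y = 0: P_y + 924.062 − 1192·1.4 − 300 = 0 → P_y = 1045 N.
ΣF_x = 0: no horizontal applied forces, so P_x = 0.

P_x = 0, P_y = 1045 N, Q_y = 924.1 N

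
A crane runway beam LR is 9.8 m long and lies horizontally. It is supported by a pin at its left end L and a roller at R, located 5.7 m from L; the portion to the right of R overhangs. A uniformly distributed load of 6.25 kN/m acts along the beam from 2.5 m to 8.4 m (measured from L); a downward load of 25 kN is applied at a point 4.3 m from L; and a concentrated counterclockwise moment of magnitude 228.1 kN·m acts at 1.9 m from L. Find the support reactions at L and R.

Resultant of the distributed load: 6.25 × 5.9 = 36.875 kN at 5.45 m from L.
ΣM about L: R_y·5.7 − (6.25·5.9)·5.45 − 25·4.3 + 228.1 = 0 → R_y = 80.36875/5.7 = 14.0998 ≈ 14.10 kN.
ΣF_y = 0: L_y + 14.0998 − 6.25·5.9 − 25 = 0 → L_y = 47.78 kN.
ΣF_x = 0: no horizontal applied forces, so L_x = 0.

L_x = 0, L_y = 47.78 kN, R_y = 14.10 kN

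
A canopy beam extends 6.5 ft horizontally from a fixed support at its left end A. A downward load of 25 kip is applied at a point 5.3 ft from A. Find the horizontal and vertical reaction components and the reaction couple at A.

ΣF_x = 0: A_x = 0.
ΣF_y = 0: A_y − 25 = 0 → A_y = 25.00 kip.
ΣM about A: M_A − 25·5.3 = 0 → M_A = 132.5 kip·ft.

A_x = 0, A_y = 25.00 kip, M_A = 132.5 kip·ft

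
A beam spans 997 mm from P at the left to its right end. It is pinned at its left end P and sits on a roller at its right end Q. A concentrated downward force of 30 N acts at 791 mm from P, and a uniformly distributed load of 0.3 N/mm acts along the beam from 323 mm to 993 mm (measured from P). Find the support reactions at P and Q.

P_x = 0, P_y = 74.54 N, Q_y = 156.5 N

Resultant of the distributed load: 0.3 × 670 = 201 N at 658 mm from P.
Moments about P: Q_y·997 − 30·791 − (0.3·670)·658 = 0 → Q_y = 155988/997 = 156.457 ≈ 156.5 N.
ΣF_y = 0: P_y + 156.457 − 30 − 0.3·670 = 0 → P_y = 74.54 N.
ΣF_x = 0: no horizontal applied forces, so P_x = 0.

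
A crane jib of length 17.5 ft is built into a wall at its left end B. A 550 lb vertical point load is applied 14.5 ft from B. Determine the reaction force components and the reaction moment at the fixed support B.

B_x = 0, B_y = 550.0 lb, M_B = 7975 lb·ft

ΣF_x = 0: B_x = 0.
ΣF_y = 0: B_y − 550 = 0 → B_y = 550.0 lb.
ΣM about B: M_B − 550·14.5 = 0 → M_B = 7975 lb·ft.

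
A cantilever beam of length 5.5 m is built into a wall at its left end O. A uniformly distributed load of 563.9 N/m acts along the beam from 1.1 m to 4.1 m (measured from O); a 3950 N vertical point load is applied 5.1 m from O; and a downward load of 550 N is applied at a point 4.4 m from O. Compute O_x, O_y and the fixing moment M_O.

Resultant of the distributed load: 563.9 × 3 = 1691.7 N at 2.6 m from O.
ΣF_x = 0: O_x = 0.
ΣF_y = 0: O_y − 563.9·3 − 3950 − 550 = 0 → O_y = 6192 N.
ΣM about O: M_O − (563.9·3)·2.6 − 3950·5.1 − 550·4.4 = 0 → M_O = 26960 N·m.

O_x = 0, O_y = 6192 N, M_O = 26960 N·m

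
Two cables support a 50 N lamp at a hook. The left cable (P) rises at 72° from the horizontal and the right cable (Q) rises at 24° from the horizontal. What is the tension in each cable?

T_P = 45.93 N, T_Q = 15.54 N

ΣF_x = 0: −T_P·cos72° + T_Q·cos24° = 0 → T_Q = 0.338261·T_P.
ΣF_y = 0: T_P·sin72° + T_Q·sin24° = 50.
Substitute: T_P·(0.951057 + 0.338261·0.406737) = 50 → T_P = 45.9289 ≈ 45.93 N.
Then T_Q = 0.338261 × 45.9289 = 15.54 N.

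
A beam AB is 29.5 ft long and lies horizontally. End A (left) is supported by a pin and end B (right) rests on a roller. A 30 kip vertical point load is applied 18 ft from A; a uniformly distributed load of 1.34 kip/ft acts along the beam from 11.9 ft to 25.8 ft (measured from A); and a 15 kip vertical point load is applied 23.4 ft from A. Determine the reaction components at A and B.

A_x = 0, A_y = 21.52 kip, B_y = 42.11 kip

Resultant of the distributed load: 1.34 × 13.9 = 18.626 kip at 18.85 ft from A.
Taking moments about A: B_y·29.5 − 30·18 − (1.34·13.9)·18.85 − 15·23.4 = 0 → B_y = 1242.1001/29.5 = 42.1051 ≈ 42.11 kip.
ΣF_y = 0: A_y + 42.1051 − 30 − 1.34·13.9 − 15 = 0 → A_y = 21.52 kip.
ΣF_x = 0: no horizontal applied forces, so A_x = 0.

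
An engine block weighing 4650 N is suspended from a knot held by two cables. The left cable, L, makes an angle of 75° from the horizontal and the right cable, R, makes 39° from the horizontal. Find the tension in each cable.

ΣF_x = 0: −T_L·cos75° + T_R·cos39° = 0 → T_R = 0.333038·T_L.
ΣF_y = 0: T_L·sin75° + T_R·sin39° = 4650.
Substitute: T_L·(0.965926 + 0.333038·0.62932) = 4650 → T_L = 3955.72 ≈ 3956 N.
Then T_R = 0.333038 × 3955.72 = 1317 N.

T_L = 3956 N, T_R = 1317 N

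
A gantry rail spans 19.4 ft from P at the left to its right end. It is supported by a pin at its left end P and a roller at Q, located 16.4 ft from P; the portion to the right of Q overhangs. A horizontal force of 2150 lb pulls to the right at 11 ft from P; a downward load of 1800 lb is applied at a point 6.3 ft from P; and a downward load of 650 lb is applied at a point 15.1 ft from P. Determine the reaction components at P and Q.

Moments about P: Q_y·16.4 − 1800·6.3 − 650·15.1 = 0 → Q_y = 21155/16.4 = 1289.94 ≈ 1290 lb.
ΣF_y = 0: P_y + 1289.94 − 1800 − 650 = 0 → P_y = 1160 lb.
ΣF_x = 0: P_x + 2150 = 0 → P_x = -2150 lb.

P_x = -2150 lb, P_y = 1160 lb, Q_y = 1290 lb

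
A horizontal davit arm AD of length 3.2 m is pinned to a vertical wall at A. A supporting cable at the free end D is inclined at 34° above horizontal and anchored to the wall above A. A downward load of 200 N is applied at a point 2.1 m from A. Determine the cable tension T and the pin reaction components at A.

ΣM about A: T·sin34°·3.2 − 200·2.1 = 0 → T = 420/(3.2·0.559193) = 234.713 ≈ 234.7 N.
ΣF_x = 0: A_x − T·cos34° = 0 → A_x = 234.713 × 0.829038 = 194.6 N.
ΣF_y = 0: A_y + T·sin34° − 200 = 0 → A_y = 200 − 234.713 × 0.559193 = 68.75 N.

T = 234.7 N, A_x = 194.6 N, A_y = 68.75 N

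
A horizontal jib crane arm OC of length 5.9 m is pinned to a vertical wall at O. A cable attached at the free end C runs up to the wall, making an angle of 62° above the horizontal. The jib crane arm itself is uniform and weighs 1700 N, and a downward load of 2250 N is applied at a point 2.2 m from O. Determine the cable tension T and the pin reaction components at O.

T = 1913 N, O_x = 898.0 N, O_y = 2261 N

ΣM about O: T·sin62°·5.9 − 1700·2.95 − 2250·2.2 = 0 → T = 9965/(5.9·0.882948) = 1912.89 ≈ 1913 N.
ΣF_x = 0: O_x − T·cos62° = 0 → O_x = 1912.89 × 0.469472 = 898.0 N.
ΣF_y = 0: O_y + T·sin62° − 1700 − 2250 = 0 → O_y = 3950 − 1912.89 × 0.882948 = 2261 N.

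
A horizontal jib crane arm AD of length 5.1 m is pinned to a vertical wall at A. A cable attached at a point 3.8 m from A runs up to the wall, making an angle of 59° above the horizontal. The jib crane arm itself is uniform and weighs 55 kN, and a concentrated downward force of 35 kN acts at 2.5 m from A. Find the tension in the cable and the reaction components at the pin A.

T = 69.92 kN, A_x = 36.01 kN, A_y = 30.07 kN

ΣM about A: T·sin59°·3.8 − 55·2.55 − 35·2.5 = 0 → T = 227.75/(3.8·0.857167) = 69.9213 ≈ 69.92 kN.
ΣF_x = 0: A_x − T·cos59° = 0 → A_x = 69.9213 × 0.515038 = 36.01 kN.
ΣF_y = 0: A_y + T·sin59° − 55 − 35 = 0 → A_y = 90 − 69.9213 × 0.857167 = 30.07 kN.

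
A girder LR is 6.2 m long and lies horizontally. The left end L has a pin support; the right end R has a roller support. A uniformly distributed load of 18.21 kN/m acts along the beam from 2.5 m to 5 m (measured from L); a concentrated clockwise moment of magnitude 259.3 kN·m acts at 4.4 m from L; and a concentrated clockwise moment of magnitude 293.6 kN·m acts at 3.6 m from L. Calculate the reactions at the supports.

Resultant of the distributed load: 18.21 × 2.5 = 45.525 kN at 3.75 m from L.
Taking moments about L: R_y·6.2 − (18.21·2.5)·3.75 − 259.3 − 293.6 = 0 → R_y = 723.61875/6.2 = 116.713 ≈ 116.7 kN.
ΣF_y = 0: L_y + 116.713 − 18.21·2.5 = 0 → L_y = -71.19 kN.
ΣF_x = 0: no horizontal applied forces, so L_x = 0.

L_x = 0, L_y = -71.19 kN, R_y = 116.7 kN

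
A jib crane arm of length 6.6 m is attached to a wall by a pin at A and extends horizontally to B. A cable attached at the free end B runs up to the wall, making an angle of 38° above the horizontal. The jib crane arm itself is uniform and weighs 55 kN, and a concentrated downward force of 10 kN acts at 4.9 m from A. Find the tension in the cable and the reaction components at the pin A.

ΣM about A: T·sin38°·6.6 − 55·3.3 − 10·4.9 = 0 → T = 230.5/(6.6·0.615661) = 56.7264 ≈ 56.73 kN.
ΣF_x = 0: A_x − T·cos38° = 0 → A_x = 56.7264 × 0.788011 = 44.70 kN.
ΣF_y = 0: A_y + T·sin38° − 55 − 10 = 0 → A_y = 65 − 56.7264 × 0.615661 = 30.08 kN.

T = 56.73 kN, A_x = 44.70 kN, A_y = 30.08 kN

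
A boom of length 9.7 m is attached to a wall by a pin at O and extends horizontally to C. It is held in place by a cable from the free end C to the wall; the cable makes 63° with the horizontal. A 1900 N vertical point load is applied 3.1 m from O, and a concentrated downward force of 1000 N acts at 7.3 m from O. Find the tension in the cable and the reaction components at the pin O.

T = 1526 N, O_x = 692.8 N, O_y = 1540 N

ΣM about O: T·sin63°·9.7 − 1900·3.1 − 1000·7.3 = 0 → T = 13190/(9.7·0.891007) = 1526.13 ≈ 1526 N.
ΣF_x = 0: O_x − T·cos63° = 0 → O_x = 1526.13 × 0.45399 = 692.8 N.
ΣF_y = 0: O_y + T·sin63° − 1900 − 1000 = 0 → O_y = 2900 − 1526.13 × 0.891007 = 1540 N.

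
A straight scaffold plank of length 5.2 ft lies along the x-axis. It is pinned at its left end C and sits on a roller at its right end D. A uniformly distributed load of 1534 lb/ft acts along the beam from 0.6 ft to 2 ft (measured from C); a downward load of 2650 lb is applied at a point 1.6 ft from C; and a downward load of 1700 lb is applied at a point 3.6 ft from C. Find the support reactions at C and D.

C_x = 0, C_y = 3968 lb, D_y = 2529 lb

Resultant of the distributed load: 1534 × 1.4 = 2147.6 lb at 1.3 ft from C.
ΣM about C: D_y·5.2 − (1534·1.4)·1.3 − 2650·1.6 − 1700·3.6 = 0 → D_y = 13151.88/5.2 = 2529.21 ≈ 2529 lb.
ΣF_y = 0: C_y + 2529.21 − 1534·1.4 − 2650 − 1700 = 0 → C_y = 3968 lb.
ΣF_x = 0: no horizontal applied forces, so C_x = 0.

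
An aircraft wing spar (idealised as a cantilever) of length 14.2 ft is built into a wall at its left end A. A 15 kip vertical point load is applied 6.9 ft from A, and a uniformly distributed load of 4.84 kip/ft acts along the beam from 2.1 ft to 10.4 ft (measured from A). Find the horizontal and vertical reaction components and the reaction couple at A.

Resultant of the distributed load: 4.84 × 8.3 = 40.172 kip at 6.25 ft from A.
ΣF_x = 0: A_x = 0.
ΣF_y = 0: A_y − 15 − 4.84·8.3 = 0 → A_y = 55.17 kip.
ΣM about A: M_A − 15·6.9 − (4.84·8.3)·6.25 = 0 → M_A = 354.6 kip·ft.

A_x = 0, A_y = 55.17 kip, M_A = 354.6 kip·ft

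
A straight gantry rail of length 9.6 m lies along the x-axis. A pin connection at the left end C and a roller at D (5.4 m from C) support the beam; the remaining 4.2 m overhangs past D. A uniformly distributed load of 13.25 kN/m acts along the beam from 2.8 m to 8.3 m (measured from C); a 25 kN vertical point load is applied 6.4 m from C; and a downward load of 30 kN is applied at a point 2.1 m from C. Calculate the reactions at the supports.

Resultant of the distributed load: 13.25 × 5.5 = 72.875 kN at 5.55 m from C.
ΣM about C: D_y·5.4 − (13.25·5.5)·5.55 − 25·6.4 − 30·2.1 = 0 → D_y = 627.45625/5.4 = 116.196 ≈ 116.2 kN.
ΣF_y = 0: C_y + 116.196 − 13.25·5.5 − 25 − 30 = 0 → C_y = 11.68 kN.
ΣF_x = 0: no horizontal applied forces, so C_x = 0.

C_x = 0, C_y = 11.68 kN, D_y = 116.2 kN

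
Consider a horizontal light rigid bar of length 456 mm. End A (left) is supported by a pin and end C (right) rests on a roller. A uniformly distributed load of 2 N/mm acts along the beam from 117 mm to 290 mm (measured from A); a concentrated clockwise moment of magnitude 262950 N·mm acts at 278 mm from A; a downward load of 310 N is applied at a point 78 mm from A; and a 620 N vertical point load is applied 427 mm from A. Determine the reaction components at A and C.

Resultant of the distributed load: 2 × 173 = 346 N at 203.5 mm from A.
Taking moments about A: C_y·456 − (2·173)·203.5 − 262950 − 310·78 − 620·427 = 0 → C_y = 622281/456 = 1364.65 ≈ 1365 N.
ΣF_y = 0: A_y + 1364.65 − 2·173 − 310 − 620 = 0 → A_y = -88.65 N.
ΣF_x = 0: no horizontal applied forces, so A_x = 0.

A_x = 0, A_y = -88.65 N, C_y = 1365 N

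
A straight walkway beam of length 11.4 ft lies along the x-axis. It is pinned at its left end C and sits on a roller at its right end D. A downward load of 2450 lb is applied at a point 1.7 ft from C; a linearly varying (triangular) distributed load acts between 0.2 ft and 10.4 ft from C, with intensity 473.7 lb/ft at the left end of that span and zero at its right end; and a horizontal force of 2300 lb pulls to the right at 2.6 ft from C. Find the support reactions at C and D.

C_x = -2300 lb, C_y = 3738 lb, D_y = 1128 lb

Resultant of the triangular load: ½ × 473.7 × 10.2 = 2415.87 lb, acting at 3.6 ft from C (one-third of the span from the peak).
ΣM about C: D_y·11.4 − 2450·1.7 − (½·473.7·10.2)·3.6 = 0 → D_y = 12862.132/11.4 = 1128.26 ≈ 1128 lb.
ΣF_y = 0: C_y + 1128.26 − 2450 − ½·473.7·10.2 = 0 → C_y = 3738 lb.
ΣF_x = 0: C_x + 2300 = 0 → C_x = -2300 lb.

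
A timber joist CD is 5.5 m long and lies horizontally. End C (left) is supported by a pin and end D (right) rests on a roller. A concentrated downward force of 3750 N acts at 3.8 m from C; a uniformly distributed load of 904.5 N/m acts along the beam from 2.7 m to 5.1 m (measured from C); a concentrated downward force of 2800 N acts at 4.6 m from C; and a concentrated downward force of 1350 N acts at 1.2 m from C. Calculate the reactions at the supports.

Resultant of the distributed load: 904.5 × 2.4 = 2170.8 N at 3.9 m from C.
Taking moments about C: D_y·5.5 − 3750·3.8 − (904.5·2.4)·3.9 − 2800·4.6 − 1350·1.2 = 0 → D_y = 37216.12/5.5 = 6766.57 ≈ 6767 N.
ΣF_y = 0: C_y + 6766.57 − 3750 − 904.5·2.4 − 2800 − 1350 = 0 → C_y = 3304 N.
ΣF_x = 0: no horizontal applied forces, so C_x = 0.

C_x = 0, C_y = 3304 N, D_y = 6767 N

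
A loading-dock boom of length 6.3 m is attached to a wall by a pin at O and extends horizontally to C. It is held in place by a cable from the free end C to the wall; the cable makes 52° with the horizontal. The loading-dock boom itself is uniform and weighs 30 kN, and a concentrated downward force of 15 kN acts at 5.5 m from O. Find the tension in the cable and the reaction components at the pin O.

ΣM about O: T·sin52°·6.3 − 30·3.15 − 15·5.5 = 0 → T = 177/(6.3·0.788011) = 35.6534 ≈ 35.65 kN.
ΣF_x = 0: O_x − T·cos52° = 0 → O_x = 35.6534 × 0.615661 = 21.95 kN.
ΣF_y = 0: O_y + T·sin52° − 30 − 15 = 0 → O_y = 45 − 35.6534 × 0.788011 = 16.90 kN.

T = 35.65 kN, O_x = 21.95 kN, O_y = 16.90 kN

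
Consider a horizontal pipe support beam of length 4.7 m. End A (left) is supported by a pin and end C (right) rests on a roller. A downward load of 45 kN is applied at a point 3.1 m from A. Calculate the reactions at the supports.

Moments about A: C_y·4.7 − 45·3.1 = 0 → C_y = 139.5/4.7 = 29.6809 ≈ 29.68 kN.
ΣF_y = 0: A_y + 29.6809 − 45 = 0 → A_y = 15.32 kN.
ΣF_x = 0: no horizontal applied forces, so A_x = 0.

A_x = 0, A_y = 15.32 kN, C_y = 29.68 kN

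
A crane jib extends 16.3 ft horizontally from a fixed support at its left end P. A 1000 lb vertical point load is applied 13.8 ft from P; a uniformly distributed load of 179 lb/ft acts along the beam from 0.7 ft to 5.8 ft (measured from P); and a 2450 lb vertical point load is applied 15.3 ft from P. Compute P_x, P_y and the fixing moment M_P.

P_x = 0, P_y = 4363 lb, M_P = 54250 lb·ft

Resultant of the distributed load: 179 × 5.1 = 912.9 lb at 3.25 ft from P.
ΣF_x = 0: P_x = 0.
ΣF_y = 0: P_y − 1000 − 179·5.1 − 2450 = 0 → P_y = 4363 lb.
ΣM about P: M_P − 1000·13.8 − (179·5.1)·3.25 − 2450·15.3 = 0 → M_P = 54250 lb·ft.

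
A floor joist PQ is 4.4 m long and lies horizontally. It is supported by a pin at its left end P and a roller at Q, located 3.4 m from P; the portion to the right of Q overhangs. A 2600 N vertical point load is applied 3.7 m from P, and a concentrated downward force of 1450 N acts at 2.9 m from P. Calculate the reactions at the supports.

ΣM about P: Q_y·3.4 − 2600·3.7 − 1450·2.9 = 0 → Q_y = 13825/3.4 = 4066.18 ≈ 4066 N.
ΣF_y = 0: P_y + 4066.18 − 2600 − 1450 = 0 → P_y = -16.18 N.
ΣF_x = 0: no horizontal applied forces, so P_x = 0.

P_x = 0, P_y = -16.18 N, Q_y = 4066 N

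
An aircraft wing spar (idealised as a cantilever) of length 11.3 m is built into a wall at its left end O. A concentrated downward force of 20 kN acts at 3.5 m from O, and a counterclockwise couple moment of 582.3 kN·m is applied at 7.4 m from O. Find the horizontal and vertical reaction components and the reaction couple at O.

ΣF_x = 0: O_x = 0.
ΣF_y = 0: O_y − 20 = 0 → O_y = 20.00 kN.
ΣM about O: M_O − 20·3.5 + 582.3 = 0 → M_O = -512.3 kN·m.

O_x = 0, O_y = 20.00 kN, M_O = -512.3 kN·m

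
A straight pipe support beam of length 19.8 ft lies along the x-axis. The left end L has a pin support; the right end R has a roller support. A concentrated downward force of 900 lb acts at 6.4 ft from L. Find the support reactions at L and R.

L_x = 0, L_y = 609.1 lb, R_y = 290.9 lb

Moments about L: R_y·19.8 − 900·6.4 = 0 → R_y = 5760/19.8 = 290.909 ≈ 290.9 lb.
ΣF_y = 0: L_y + 290.909 − 900 = 0 → L_y = 609.1 lb.
ΣF_x = 0: no horizontal applied forces, so L_x = 0.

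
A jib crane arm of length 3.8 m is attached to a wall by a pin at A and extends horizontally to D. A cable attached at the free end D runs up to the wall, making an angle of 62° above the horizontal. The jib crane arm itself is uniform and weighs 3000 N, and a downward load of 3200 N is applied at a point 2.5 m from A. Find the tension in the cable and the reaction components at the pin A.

T = 4083 N, A_x = 1917 N, A_y = 2595 N

ΣM about A: T·sin62°·3.8 − 3000·1.9 − 3200·2.5 = 0 → T = 13700/(3.8·0.882948) = 4083.21 ≈ 4083 N.
ΣF_x = 0: A_x − T·cos62° = 0 → A_x = 4083.21 × 0.469472 = 1917 N.
ΣF_y = 0: A_y + T·sin62° − 3000 − 3200 = 0 → A_y = 6200 − 4083.21 × 0.882948 = 2595 N.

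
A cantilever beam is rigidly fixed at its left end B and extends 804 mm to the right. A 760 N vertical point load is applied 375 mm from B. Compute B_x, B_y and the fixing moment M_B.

B_x = 0, B_y = 760.0 N, M_B = 285000 N·mm

ΣF_x = 0: B_x = 0.
ΣF_y = 0: B_y − 760 = 0 → B_y = 760.0 N.
ΣM about B: M_B − 760·375 = 0 → M_B = 285000 N·mm.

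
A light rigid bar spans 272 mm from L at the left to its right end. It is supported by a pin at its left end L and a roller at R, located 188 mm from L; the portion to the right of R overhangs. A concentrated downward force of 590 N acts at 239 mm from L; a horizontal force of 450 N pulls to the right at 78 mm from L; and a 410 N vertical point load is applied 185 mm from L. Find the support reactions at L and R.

Taking moments about L: R_y·188 − 590·239 − 410·185 = 0 → R_y = 216860/188 = 1153.51 ≈ 1154 N.
ΣF_y = 0: L_y + 1153.51 − 590 − 410 = 0 → L_y = -153.5 N.
ΣF_x = 0: L_x + 450 = 0 → L_x = -450.0 N.

L_x = -450.0 N, L_y = -153.5 N, R_y = 1154 N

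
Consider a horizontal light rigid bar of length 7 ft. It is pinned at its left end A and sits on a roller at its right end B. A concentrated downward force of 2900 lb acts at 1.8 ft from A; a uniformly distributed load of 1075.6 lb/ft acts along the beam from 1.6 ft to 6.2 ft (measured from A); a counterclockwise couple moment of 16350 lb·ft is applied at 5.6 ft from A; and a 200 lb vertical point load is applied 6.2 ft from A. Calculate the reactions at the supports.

Resultant of the distributed load: 1075.6 × 4.6 = 4947.76 lb at 3.9 ft from A.
Taking moments about A: B_y·7 − 2900·1.8 − (1075.6·4.6)·3.9 + 16350 − 200·6.2 = 0 → B_y = 9406.264/7 = 1343.75 ≈ 1344 lb.
ΣF_y = 0: A_y + 1343.75 − 2900 − 1075.6·4.6 − 200 = 0 → A_y = 6704 lb.
ΣF_x = 0: no horizontal applied forces, so A_x = 0.

A_x = 0, A_y = 6704 lb, B_y = 1344 lb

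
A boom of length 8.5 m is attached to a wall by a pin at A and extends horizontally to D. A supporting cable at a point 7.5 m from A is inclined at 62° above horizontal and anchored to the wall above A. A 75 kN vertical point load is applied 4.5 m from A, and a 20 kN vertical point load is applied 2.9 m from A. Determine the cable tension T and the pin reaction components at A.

T = 59.72 kN, A_x = 28.04 kN, A_y = 42.27 kN

ΣM about A: T·sin62°·7.5 − 75·4.5 − 20·2.9 = 0 → T = 395.5/(7.5·0.882948) = 59.7242 ≈ 59.72 kN.
ΣF_x = 0: A_x − T·cos62° = 0 → A_x = 59.7242 × 0.469472 = 28.04 kN.
ΣF_y = 0: A_y + T·sin62° − 75 − 20 = 0 → A_y = 95 − 59.7242 × 0.882948 = 42.27 kN.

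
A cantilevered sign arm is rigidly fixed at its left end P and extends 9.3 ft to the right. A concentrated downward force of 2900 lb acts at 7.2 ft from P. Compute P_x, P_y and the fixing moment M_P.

ΣF_x = 0: P_x = 0.
ΣF_y = 0: P_y − 2900 = 0 → P_y = 2900 lb.
ΣM about P: M_P − 2900·7.2 = 0 → M_P = 20880 lb·ft.

P_x = 0, P_y = 2900 lb, M_P = 20880 lb·ft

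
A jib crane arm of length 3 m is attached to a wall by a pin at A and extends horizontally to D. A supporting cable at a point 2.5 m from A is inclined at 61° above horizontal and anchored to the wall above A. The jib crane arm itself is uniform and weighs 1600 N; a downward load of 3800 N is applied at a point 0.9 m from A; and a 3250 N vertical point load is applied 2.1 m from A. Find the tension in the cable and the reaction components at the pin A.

T = 5783 N, A_x = 2804 N, A_y = 3592 N

ΣM about A: T·sin61°·2.5 − 1600·1.5 − 3800·0.9 − 3250·2.1 = 0 → T = 12645/(2.5·0.87462) = 5783.08 ≈ 5783 N.
ΣF_x = 0: A_x − T·cos61° = 0 → A_x = 5783.08 × 0.48481 = 2804 N.
ΣF_y = 0: A_y + T·sin61° − 1600 − 3800 − 3250 = 0 → A_y = 8650 − 5783.08 × 0.87462 = 3592 N.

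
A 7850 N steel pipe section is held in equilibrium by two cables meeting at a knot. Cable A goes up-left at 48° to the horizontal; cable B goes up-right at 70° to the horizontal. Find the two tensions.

ΣF_x = 0: −T_A·cos48° + T_B·cos70° = 0 → T_B = 1.95641·T_A.
ΣF_y = 0: T_A·sin48° + T_B·sin70° = 7850.
Substitute: T_A·(0.743145 + 1.95641·0.939693) = 7850 → T_A = 3040.79 ≈ 3041 N.
Then T_B = 1.95641 × 3040.79 = 5949 N.

T_A = 3041 N, T_B = 5949 N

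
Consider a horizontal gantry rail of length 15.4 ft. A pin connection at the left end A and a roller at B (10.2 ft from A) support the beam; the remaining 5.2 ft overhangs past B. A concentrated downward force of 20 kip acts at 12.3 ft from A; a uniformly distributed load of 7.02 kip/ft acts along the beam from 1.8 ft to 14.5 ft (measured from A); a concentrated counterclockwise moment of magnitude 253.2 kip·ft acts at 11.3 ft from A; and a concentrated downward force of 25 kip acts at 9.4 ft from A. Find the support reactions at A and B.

A_x = 0, A_y = 40.58 kip, B_y = 93.57 kip

Resultant of the distributed load: 7.02 × 12.7 = 89.154 kip at 8.15 ft from A.
ΣM about A: B_y·10.2 − 20·12.3 − (7.02·12.7)·8.15 + 253.2 − 25·9.4 = 0 → B_y = 954.4051/10.2 = 93.5691 ≈ 93.57 kip.
ΣF_y = 0: A_y + 93.5691 − 20 − 7.02·12.7 − 25 = 0 → A_y = 40.58 kip.
ΣF_x = 0: no horizontal applied forces, so A_x = 0.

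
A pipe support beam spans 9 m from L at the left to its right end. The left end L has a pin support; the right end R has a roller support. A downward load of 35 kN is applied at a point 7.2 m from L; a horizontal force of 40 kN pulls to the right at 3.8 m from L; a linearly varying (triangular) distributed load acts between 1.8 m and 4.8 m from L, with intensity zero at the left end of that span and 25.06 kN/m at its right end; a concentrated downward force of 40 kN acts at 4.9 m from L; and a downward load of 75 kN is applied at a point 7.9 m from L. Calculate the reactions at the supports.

L_x = -40.00 kN, L_y = 56.11 kN, R_y = 131.5 kN

Resultant of the triangular load: ½ × 25.06 × 3 = 37.59 kN, acting at 3.8 m from L (one-third of the span from the peak).
ΣM about L: R_y·9 − 35·7.2 − (½·25.06·3)·3.8 − 40·4.9 − 75·7.9 = 0 → R_y = 1183.342/9 = 131.482 ≈ 131.5 kN.
ΣF_y = 0: L_y + 131.482 − 35 − ½·25.06·3 − 40 − 75 = 0 → L_y = 56.11 kN.
ΣF_x = 0: L_x + 40 = 0 → L_x = -40.00 kN.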